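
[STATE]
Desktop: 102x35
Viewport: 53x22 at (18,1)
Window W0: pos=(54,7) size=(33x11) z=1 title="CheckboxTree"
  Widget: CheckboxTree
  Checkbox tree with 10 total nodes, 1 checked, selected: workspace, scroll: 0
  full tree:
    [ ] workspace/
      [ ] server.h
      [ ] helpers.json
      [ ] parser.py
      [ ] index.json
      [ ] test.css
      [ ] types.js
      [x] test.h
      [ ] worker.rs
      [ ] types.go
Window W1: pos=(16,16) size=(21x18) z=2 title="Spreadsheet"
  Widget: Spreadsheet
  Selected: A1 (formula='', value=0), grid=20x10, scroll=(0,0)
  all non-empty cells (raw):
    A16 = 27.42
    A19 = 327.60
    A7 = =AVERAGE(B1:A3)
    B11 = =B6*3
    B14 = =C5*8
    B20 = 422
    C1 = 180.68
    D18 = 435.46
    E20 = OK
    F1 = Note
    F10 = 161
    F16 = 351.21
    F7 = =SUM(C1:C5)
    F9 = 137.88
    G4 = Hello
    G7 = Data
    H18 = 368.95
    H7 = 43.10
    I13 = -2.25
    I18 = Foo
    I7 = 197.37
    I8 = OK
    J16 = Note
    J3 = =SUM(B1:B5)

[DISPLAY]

                                                     
                                                     
                                                     
                                                     
                                                     
                                                     
                                    ┏━━━━━━━━━━━━━━━━
                                    ┃ CheckboxTree   
                                    ┠────────────────
                                    ┃>[-] workspace/ 
                                    ┃   [ ] server.h 
                                    ┃   [ ] helpers.j
                                    ┃   [ ] parser.py
                                    ┃   [ ] index.jso
                                    ┃   [ ] test.css 
━━━━━━━━━━━━━━━━━━┓                 ┃   [ ] types.js 
Spreadsheet       ┃                 ┗━━━━━━━━━━━━━━━━
──────────────────┨                                  
1:                ┃                                  
      A       B   ┃                                  
------------------┃                                  
 1      [0]       ┃                                  


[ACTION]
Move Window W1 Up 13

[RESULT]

                                                     
                                                     
━━━━━━━━━━━━━━━━━━┓                                  
Spreadsheet       ┃                                  
──────────────────┨                                  
1:                ┃                                  
      A       B   ┃                 ┏━━━━━━━━━━━━━━━━
------------------┃                 ┃ CheckboxTree   
 1      [0]       ┃                 ┠────────────────
 2        0       ┃                 ┃>[-] workspace/ 
 3        0       ┃                 ┃   [ ] server.h 
 4        0       ┃                 ┃   [ ] helpers.j
 5        0       ┃                 ┃   [ ] parser.py
 6        0       ┃                 ┃   [ ] index.jso
 7        0       ┃                 ┃   [ ] test.css 
 8        0       ┃                 ┃   [ ] types.js 
 9        0       ┃                 ┗━━━━━━━━━━━━━━━━
10        0       ┃                                  
11        0       ┃                                  
━━━━━━━━━━━━━━━━━━┛                                  
                                                     
                                                     


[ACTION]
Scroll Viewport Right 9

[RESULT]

                                                     
                                                     
━━━━━━━━━┓                                           
et       ┃                                           
─────────┨                                           
         ┃                                           
     B   ┃                 ┏━━━━━━━━━━━━━━━━━━━━━━━━━
---------┃                 ┃ CheckboxTree            
0]       ┃                 ┠─────────────────────────
 0       ┃                 ┃>[-] workspace/          
 0       ┃                 ┃   [ ] server.h          
 0       ┃                 ┃   [ ] helpers.json      
 0       ┃                 ┃   [ ] parser.py         
 0       ┃                 ┃   [ ] index.json        
 0       ┃                 ┃   [ ] test.css          
 0       ┃                 ┃   [ ] types.js          
 0       ┃                 ┗━━━━━━━━━━━━━━━━━━━━━━━━━
 0       ┃                                           
 0       ┃                                           
━━━━━━━━━┛                                           
                                                     
                                                     


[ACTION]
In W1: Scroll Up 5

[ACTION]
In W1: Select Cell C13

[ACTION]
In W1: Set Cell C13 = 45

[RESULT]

                                                     
                                                     
━━━━━━━━━┓                                           
et       ┃                                           
─────────┨                                           
         ┃                                           
     B   ┃                 ┏━━━━━━━━━━━━━━━━━━━━━━━━━
---------┃                 ┃ CheckboxTree            
 0       ┃                 ┠─────────────────────────
 0       ┃                 ┃>[-] workspace/          
 0       ┃                 ┃   [ ] server.h          
 0       ┃                 ┃   [ ] helpers.json      
 0       ┃                 ┃   [ ] parser.py         
 0       ┃                 ┃   [ ] index.json        
 0       ┃                 ┃   [ ] test.css          
 0       ┃                 ┃   [ ] types.js          
 0       ┃                 ┗━━━━━━━━━━━━━━━━━━━━━━━━━
 0       ┃                                           
 0       ┃                                           
━━━━━━━━━┛                                           
                                                     
                                                     


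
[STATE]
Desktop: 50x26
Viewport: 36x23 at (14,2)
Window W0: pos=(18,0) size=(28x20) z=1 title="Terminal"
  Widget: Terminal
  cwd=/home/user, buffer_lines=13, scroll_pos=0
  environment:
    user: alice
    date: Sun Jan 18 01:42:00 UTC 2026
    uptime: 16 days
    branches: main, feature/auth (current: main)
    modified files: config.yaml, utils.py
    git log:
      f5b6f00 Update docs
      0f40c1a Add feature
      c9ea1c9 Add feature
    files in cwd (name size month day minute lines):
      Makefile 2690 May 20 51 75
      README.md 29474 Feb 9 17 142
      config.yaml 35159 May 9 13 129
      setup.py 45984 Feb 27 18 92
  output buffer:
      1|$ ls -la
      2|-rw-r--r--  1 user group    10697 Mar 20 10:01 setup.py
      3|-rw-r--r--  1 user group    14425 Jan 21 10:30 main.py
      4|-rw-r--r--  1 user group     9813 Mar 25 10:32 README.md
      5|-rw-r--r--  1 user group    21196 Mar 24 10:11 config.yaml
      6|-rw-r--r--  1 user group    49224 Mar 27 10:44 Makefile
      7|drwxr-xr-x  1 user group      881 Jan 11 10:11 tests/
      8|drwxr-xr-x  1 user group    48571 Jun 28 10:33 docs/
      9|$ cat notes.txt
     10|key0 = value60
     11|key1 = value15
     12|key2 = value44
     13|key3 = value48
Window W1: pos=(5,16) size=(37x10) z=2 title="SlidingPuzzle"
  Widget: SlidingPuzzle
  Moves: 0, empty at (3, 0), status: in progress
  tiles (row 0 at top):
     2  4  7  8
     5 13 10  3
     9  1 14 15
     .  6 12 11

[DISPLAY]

    ┠──────────────────────────┨    
    ┃$ ls -la                  ┃    
    ┃-rw-r--r--  1 user group  ┃    
    ┃-rw-r--r--  1 user group  ┃    
    ┃-rw-r--r--  1 user group  ┃    
    ┃-rw-r--r--  1 user group  ┃    
    ┃-rw-r--r--  1 user group  ┃    
    ┃drwxr-xr-x  1 user group  ┃    
    ┃drwxr-xr-x  1 user group  ┃    
    ┃$ cat notes.txt           ┃    
    ┃key0 = value60            ┃    
    ┃key1 = value15            ┃    
    ┃key2 = value44            ┃    
    ┃key3 = value48            ┃    
━━━━━━━━━━━━━━━━━━━━━━━━━━━┓   ┃    
Puzzle                     ┃   ┃    
───────────────────────────┨   ┃    
──┬────┬────┐              ┃━━━┛    
4 │  7 │  8 │              ┃        
──┼────┼────┤              ┃        
3 │ 10 │  3 │              ┃        
──┼────┼────┤              ┃        
1 │ 14 │ 15 │              ┃        


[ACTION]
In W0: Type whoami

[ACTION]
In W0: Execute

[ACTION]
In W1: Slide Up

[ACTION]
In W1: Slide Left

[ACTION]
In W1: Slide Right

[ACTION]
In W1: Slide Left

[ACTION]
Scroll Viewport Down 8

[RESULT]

    ┃$ ls -la                  ┃    
    ┃-rw-r--r--  1 user group  ┃    
    ┃-rw-r--r--  1 user group  ┃    
    ┃-rw-r--r--  1 user group  ┃    
    ┃-rw-r--r--  1 user group  ┃    
    ┃-rw-r--r--  1 user group  ┃    
    ┃drwxr-xr-x  1 user group  ┃    
    ┃drwxr-xr-x  1 user group  ┃    
    ┃$ cat notes.txt           ┃    
    ┃key0 = value60            ┃    
    ┃key1 = value15            ┃    
    ┃key2 = value44            ┃    
    ┃key3 = value48            ┃    
━━━━━━━━━━━━━━━━━━━━━━━━━━━┓   ┃    
Puzzle                     ┃   ┃    
───────────────────────────┨   ┃    
──┬────┬────┐              ┃━━━┛    
4 │  7 │  8 │              ┃        
──┼────┼────┤              ┃        
3 │ 10 │  3 │              ┃        
──┼────┼────┤              ┃        
1 │ 14 │ 15 │              ┃        
━━━━━━━━━━━━━━━━━━━━━━━━━━━┛        


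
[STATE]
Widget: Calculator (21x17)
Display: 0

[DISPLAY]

                    0
┌───┬───┬───┬───┐    
│ 7 │ 8 │ 9 │ ÷ │    
├───┼───┼───┼───┤    
│ 4 │ 5 │ 6 │ × │    
├───┼───┼───┼───┤    
│ 1 │ 2 │ 3 │ - │    
├───┼───┼───┼───┤    
│ 0 │ . │ = │ + │    
├───┼───┼───┼───┤    
│ C │ MC│ MR│ M+│    
└───┴───┴───┴───┘    
                     
                     
                     
                     
                     


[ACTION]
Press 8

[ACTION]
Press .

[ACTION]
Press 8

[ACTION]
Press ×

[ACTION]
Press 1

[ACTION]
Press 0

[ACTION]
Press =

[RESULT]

                   88
┌───┬───┬───┬───┐    
│ 7 │ 8 │ 9 │ ÷ │    
├───┼───┼───┼───┤    
│ 4 │ 5 │ 6 │ × │    
├───┼───┼───┼───┤    
│ 1 │ 2 │ 3 │ - │    
├───┼───┼───┼───┤    
│ 0 │ . │ = │ + │    
├───┼───┼───┼───┤    
│ C │ MC│ MR│ M+│    
└───┴───┴───┴───┘    
                     
                     
                     
                     
                     


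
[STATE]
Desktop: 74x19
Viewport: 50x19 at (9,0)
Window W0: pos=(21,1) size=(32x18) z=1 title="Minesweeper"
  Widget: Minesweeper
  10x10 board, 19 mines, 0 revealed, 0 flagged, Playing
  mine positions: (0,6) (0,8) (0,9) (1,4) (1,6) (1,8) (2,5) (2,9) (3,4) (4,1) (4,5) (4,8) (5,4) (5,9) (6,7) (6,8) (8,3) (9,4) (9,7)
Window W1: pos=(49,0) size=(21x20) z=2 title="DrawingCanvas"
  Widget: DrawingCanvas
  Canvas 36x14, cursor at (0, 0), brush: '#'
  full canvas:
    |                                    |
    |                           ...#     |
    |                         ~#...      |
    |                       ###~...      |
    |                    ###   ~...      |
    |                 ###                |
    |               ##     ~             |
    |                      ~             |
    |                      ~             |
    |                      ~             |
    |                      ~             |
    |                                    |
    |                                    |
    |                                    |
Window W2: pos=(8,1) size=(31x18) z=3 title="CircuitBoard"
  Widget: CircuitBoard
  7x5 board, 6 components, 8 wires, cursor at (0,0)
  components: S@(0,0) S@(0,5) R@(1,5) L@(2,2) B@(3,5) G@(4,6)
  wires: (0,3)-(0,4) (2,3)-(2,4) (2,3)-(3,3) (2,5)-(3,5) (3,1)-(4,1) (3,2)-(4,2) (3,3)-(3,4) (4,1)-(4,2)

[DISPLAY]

                                        ┏━━━━━━━━━
━━━━━━━━━━━━━━━━━━━━━━━━━━━━━┓━━━━━━━━━━┃ DrawingC
 CircuitBoard                ┃          ┠─────────
─────────────────────────────┨──────────┃+        
   0 1 2 3 4 5 6             ┃          ┃         
0  [S]          · ─ ·   S    ┃          ┃         
                             ┃          ┃         
1                       R    ┃          ┃         
                             ┃          ┃         
2           L   · ─ ·   ·    ┃          ┃         
                │       │    ┃          ┃         
3       ·   ·   · ─ ·   B    ┃          ┃         
        │   │                ┃          ┃         
4       · ─ ·               G┃          ┃         
Cursor: (0,0)                ┃          ┃         
                             ┃          ┃         
                             ┃          ┃         
                             ┃          ┃         
━━━━━━━━━━━━━━━━━━━━━━━━━━━━━┛━━━━━━━━━━┃         


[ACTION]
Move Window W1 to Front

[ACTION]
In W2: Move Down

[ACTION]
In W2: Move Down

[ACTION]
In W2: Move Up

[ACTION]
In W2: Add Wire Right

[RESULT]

                                        ┏━━━━━━━━━
━━━━━━━━━━━━━━━━━━━━━━━━━━━━━┓━━━━━━━━━━┃ DrawingC
 CircuitBoard                ┃          ┠─────────
─────────────────────────────┨──────────┃+        
   0 1 2 3 4 5 6             ┃          ┃         
0   S           · ─ ·   S    ┃          ┃         
                             ┃          ┃         
1  [.]─ ·               R    ┃          ┃         
                             ┃          ┃         
2           L   · ─ ·   ·    ┃          ┃         
                │       │    ┃          ┃         
3       ·   ·   · ─ ·   B    ┃          ┃         
        │   │                ┃          ┃         
4       · ─ ·               G┃          ┃         
Cursor: (1,0)                ┃          ┃         
                             ┃          ┃         
                             ┃          ┃         
                             ┃          ┃         
━━━━━━━━━━━━━━━━━━━━━━━━━━━━━┛━━━━━━━━━━┃         


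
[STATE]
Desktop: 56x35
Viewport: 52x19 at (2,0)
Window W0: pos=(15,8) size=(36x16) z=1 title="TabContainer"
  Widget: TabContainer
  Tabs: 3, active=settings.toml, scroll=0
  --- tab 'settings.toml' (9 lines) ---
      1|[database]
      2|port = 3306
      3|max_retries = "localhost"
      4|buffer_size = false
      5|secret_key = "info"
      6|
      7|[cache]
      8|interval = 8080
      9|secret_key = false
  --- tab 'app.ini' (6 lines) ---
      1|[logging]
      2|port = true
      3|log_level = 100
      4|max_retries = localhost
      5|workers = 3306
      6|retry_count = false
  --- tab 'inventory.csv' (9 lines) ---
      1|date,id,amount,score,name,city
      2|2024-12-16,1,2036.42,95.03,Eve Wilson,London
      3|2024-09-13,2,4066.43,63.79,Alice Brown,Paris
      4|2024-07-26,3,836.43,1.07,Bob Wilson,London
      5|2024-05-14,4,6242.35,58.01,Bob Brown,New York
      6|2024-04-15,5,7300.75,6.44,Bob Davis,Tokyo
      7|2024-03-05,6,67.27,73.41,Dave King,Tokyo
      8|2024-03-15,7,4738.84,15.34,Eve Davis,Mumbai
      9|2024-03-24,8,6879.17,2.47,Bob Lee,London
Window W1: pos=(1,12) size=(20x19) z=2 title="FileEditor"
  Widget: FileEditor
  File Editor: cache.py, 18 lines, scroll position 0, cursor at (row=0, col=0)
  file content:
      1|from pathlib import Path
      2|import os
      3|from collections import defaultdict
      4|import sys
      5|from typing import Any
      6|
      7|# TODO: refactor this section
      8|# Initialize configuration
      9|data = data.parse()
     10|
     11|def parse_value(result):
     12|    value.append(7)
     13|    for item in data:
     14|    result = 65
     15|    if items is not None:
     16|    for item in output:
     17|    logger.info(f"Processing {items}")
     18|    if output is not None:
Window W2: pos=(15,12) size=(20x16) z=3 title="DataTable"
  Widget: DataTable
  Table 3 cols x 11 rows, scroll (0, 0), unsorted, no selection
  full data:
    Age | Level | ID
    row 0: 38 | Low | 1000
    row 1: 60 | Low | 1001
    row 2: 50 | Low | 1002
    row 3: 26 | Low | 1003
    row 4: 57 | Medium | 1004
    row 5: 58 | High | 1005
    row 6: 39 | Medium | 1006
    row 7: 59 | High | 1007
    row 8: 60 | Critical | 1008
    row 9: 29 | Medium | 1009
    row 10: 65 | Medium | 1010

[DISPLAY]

                                                    
                                                    
                                                    
                                                    
                                                    
                                                    
                                                    
                                                    
             ┏━━━━━━━━━━━━━━━━━━━━━━━━━━━━━━━━━━┓   
             ┃ TabContainer                     ┃   
             ┠──────────────────────────────────┨   
             ┃[settings.toml]│ app.ini │ invento┃   
━━━━━━━━━━━━━┏━━━━━━━━━━━━━━━━━━┓───────────────┃   
 FileEditor  ┃ DataTable        ┃               ┃   
─────────────┠──────────────────┨               ┃   
█rom pathlib ┃Age│Level   │ID   ┃lhost"         ┃   
import os    ┃───┼────────┼──── ┃               ┃   
from collecti┃38 │Low     │1000 ┃               ┃   
import sys   ┃60 │Low     │1001 ┃               ┃   


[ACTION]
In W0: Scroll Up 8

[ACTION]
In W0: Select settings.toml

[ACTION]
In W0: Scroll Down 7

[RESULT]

                                                    
                                                    
                                                    
                                                    
                                                    
                                                    
                                                    
                                                    
             ┏━━━━━━━━━━━━━━━━━━━━━━━━━━━━━━━━━━┓   
             ┃ TabContainer                     ┃   
             ┠──────────────────────────────────┨   
             ┃[settings.toml]│ app.ini │ invento┃   
━━━━━━━━━━━━━┏━━━━━━━━━━━━━━━━━━┓───────────────┃   
 FileEditor  ┃ DataTable        ┃               ┃   
─────────────┠──────────────────┨               ┃   
█rom pathlib ┃Age│Level   │ID   ┃               ┃   
import os    ┃───┼────────┼──── ┃               ┃   
from collecti┃38 │Low     │1000 ┃               ┃   
import sys   ┃60 │Low     │1001 ┃               ┃   


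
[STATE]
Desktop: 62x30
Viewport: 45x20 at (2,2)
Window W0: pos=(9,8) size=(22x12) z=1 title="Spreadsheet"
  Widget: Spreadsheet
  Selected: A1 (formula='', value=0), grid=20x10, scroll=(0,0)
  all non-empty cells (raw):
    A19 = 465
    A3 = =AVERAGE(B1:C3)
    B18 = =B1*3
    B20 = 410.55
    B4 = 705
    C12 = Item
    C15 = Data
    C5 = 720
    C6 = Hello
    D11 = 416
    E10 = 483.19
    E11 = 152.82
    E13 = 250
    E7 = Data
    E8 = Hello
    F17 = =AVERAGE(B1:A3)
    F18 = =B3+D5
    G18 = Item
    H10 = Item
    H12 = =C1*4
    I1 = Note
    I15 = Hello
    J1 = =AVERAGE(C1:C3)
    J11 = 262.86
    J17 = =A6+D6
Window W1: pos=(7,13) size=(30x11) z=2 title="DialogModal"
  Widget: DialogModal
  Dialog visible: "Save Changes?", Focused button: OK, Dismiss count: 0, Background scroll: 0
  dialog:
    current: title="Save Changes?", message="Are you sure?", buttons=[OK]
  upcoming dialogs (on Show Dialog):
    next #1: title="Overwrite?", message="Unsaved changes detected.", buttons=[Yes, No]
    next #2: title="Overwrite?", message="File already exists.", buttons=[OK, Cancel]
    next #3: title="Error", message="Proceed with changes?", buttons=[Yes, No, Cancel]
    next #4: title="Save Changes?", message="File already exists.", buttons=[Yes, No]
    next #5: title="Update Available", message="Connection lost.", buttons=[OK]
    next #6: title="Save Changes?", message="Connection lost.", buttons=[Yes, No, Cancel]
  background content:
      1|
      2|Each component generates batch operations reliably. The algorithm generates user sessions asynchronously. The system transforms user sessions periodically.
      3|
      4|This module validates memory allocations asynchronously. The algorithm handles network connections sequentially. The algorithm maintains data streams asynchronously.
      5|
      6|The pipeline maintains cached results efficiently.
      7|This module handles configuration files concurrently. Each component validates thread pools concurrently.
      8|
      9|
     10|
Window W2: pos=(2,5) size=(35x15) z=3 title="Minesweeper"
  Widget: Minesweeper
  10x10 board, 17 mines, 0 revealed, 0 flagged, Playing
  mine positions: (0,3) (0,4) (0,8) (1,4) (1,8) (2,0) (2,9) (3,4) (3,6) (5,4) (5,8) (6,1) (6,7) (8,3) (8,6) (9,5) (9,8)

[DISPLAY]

                                             
                                             
                                             
┏━━━━━━━━━━━━━━━━━━━━━━━━━━━━━━━━━┓          
┃ Minesweeper                     ┃          
┠─────────────────────────────────┨          
┃■■■■■■■■■■                       ┃          
┃■■■■■■■■■■                       ┃          
┃■■■■■■■■■■                       ┃          
┃■■■■■■■■■■                       ┃          
┃■■■■■■■■■■                       ┃          
┃■■■■■■■■■■                       ┃          
┃■■■■■■■■■■                       ┃          
┃■■■■■■■■■■                       ┃          
┃■■■■■■■■■■                       ┃          
┃■■■■■■■■■■                       ┃          
┃                                 ┃          
┗━━━━━━━━━━━━━━━━━━━━━━━━━━━━━━━━━┛          
     ┃     │      [OK]     │      ┃          
     ┃The p└───────────────┘ cache┃          


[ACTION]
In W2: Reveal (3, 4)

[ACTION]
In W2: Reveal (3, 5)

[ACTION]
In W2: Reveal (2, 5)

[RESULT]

                                             
                                             
                                             
┏━━━━━━━━━━━━━━━━━━━━━━━━━━━━━━━━━┓          
┃ Minesweeper                     ┃          
┠─────────────────────────────────┨          
┃■■■✹✹■■■✹■                       ┃          
┃■■■■✹■■■✹■                       ┃          
┃✹■■■■■■■■✹                       ┃          
┃■■■■✹■✹■■■                       ┃          
┃■■■■■■■■■■                       ┃          
┃■■■■✹■■■✹■                       ┃          
┃■✹■■■■■✹■■                       ┃          
┃■■■■■■■■■■                       ┃          
┃■■■✹■■✹■■■                       ┃          
┃■■■■■✹■■✹■                       ┃          
┃                                 ┃          
┗━━━━━━━━━━━━━━━━━━━━━━━━━━━━━━━━━┛          
     ┃     │      [OK]     │      ┃          
     ┃The p└───────────────┘ cache┃          


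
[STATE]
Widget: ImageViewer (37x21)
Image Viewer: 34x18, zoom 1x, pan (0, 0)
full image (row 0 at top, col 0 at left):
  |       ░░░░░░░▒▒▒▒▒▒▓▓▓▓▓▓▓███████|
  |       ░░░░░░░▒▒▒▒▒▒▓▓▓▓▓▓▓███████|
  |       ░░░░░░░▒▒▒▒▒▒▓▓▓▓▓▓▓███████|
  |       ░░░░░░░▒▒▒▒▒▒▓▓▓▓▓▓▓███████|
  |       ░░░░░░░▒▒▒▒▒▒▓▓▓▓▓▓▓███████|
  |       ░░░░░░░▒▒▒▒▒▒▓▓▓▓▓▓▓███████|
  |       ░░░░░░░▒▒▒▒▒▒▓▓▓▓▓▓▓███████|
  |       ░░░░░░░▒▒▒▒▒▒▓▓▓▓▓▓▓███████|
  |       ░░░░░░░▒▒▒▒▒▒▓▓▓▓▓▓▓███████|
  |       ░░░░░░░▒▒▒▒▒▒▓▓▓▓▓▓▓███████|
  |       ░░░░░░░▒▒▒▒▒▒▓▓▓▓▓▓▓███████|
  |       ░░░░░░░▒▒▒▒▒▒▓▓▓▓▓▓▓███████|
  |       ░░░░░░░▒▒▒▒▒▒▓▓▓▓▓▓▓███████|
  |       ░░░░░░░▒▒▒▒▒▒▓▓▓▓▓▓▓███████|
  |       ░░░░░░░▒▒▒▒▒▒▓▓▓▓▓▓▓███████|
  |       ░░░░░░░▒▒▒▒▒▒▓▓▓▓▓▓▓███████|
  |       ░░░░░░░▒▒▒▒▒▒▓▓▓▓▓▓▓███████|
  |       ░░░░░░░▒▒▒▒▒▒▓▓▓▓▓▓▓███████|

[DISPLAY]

       ░░░░░░░▒▒▒▒▒▒▓▓▓▓▓▓▓███████   
       ░░░░░░░▒▒▒▒▒▒▓▓▓▓▓▓▓███████   
       ░░░░░░░▒▒▒▒▒▒▓▓▓▓▓▓▓███████   
       ░░░░░░░▒▒▒▒▒▒▓▓▓▓▓▓▓███████   
       ░░░░░░░▒▒▒▒▒▒▓▓▓▓▓▓▓███████   
       ░░░░░░░▒▒▒▒▒▒▓▓▓▓▓▓▓███████   
       ░░░░░░░▒▒▒▒▒▒▓▓▓▓▓▓▓███████   
       ░░░░░░░▒▒▒▒▒▒▓▓▓▓▓▓▓███████   
       ░░░░░░░▒▒▒▒▒▒▓▓▓▓▓▓▓███████   
       ░░░░░░░▒▒▒▒▒▒▓▓▓▓▓▓▓███████   
       ░░░░░░░▒▒▒▒▒▒▓▓▓▓▓▓▓███████   
       ░░░░░░░▒▒▒▒▒▒▓▓▓▓▓▓▓███████   
       ░░░░░░░▒▒▒▒▒▒▓▓▓▓▓▓▓███████   
       ░░░░░░░▒▒▒▒▒▒▓▓▓▓▓▓▓███████   
       ░░░░░░░▒▒▒▒▒▒▓▓▓▓▓▓▓███████   
       ░░░░░░░▒▒▒▒▒▒▓▓▓▓▓▓▓███████   
       ░░░░░░░▒▒▒▒▒▒▓▓▓▓▓▓▓███████   
       ░░░░░░░▒▒▒▒▒▒▓▓▓▓▓▓▓███████   
                                     
                                     
                                     


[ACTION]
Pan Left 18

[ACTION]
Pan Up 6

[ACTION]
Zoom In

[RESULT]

              ░░░░░░░░░░░░░░▒▒▒▒▒▒▒▒▒
              ░░░░░░░░░░░░░░▒▒▒▒▒▒▒▒▒
              ░░░░░░░░░░░░░░▒▒▒▒▒▒▒▒▒
              ░░░░░░░░░░░░░░▒▒▒▒▒▒▒▒▒
              ░░░░░░░░░░░░░░▒▒▒▒▒▒▒▒▒
              ░░░░░░░░░░░░░░▒▒▒▒▒▒▒▒▒
              ░░░░░░░░░░░░░░▒▒▒▒▒▒▒▒▒
              ░░░░░░░░░░░░░░▒▒▒▒▒▒▒▒▒
              ░░░░░░░░░░░░░░▒▒▒▒▒▒▒▒▒
              ░░░░░░░░░░░░░░▒▒▒▒▒▒▒▒▒
              ░░░░░░░░░░░░░░▒▒▒▒▒▒▒▒▒
              ░░░░░░░░░░░░░░▒▒▒▒▒▒▒▒▒
              ░░░░░░░░░░░░░░▒▒▒▒▒▒▒▒▒
              ░░░░░░░░░░░░░░▒▒▒▒▒▒▒▒▒
              ░░░░░░░░░░░░░░▒▒▒▒▒▒▒▒▒
              ░░░░░░░░░░░░░░▒▒▒▒▒▒▒▒▒
              ░░░░░░░░░░░░░░▒▒▒▒▒▒▒▒▒
              ░░░░░░░░░░░░░░▒▒▒▒▒▒▒▒▒
              ░░░░░░░░░░░░░░▒▒▒▒▒▒▒▒▒
              ░░░░░░░░░░░░░░▒▒▒▒▒▒▒▒▒
              ░░░░░░░░░░░░░░▒▒▒▒▒▒▒▒▒


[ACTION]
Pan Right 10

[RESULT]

    ░░░░░░░░░░░░░░▒▒▒▒▒▒▒▒▒▒▒▒▓▓▓▓▓▓▓
    ░░░░░░░░░░░░░░▒▒▒▒▒▒▒▒▒▒▒▒▓▓▓▓▓▓▓
    ░░░░░░░░░░░░░░▒▒▒▒▒▒▒▒▒▒▒▒▓▓▓▓▓▓▓
    ░░░░░░░░░░░░░░▒▒▒▒▒▒▒▒▒▒▒▒▓▓▓▓▓▓▓
    ░░░░░░░░░░░░░░▒▒▒▒▒▒▒▒▒▒▒▒▓▓▓▓▓▓▓
    ░░░░░░░░░░░░░░▒▒▒▒▒▒▒▒▒▒▒▒▓▓▓▓▓▓▓
    ░░░░░░░░░░░░░░▒▒▒▒▒▒▒▒▒▒▒▒▓▓▓▓▓▓▓
    ░░░░░░░░░░░░░░▒▒▒▒▒▒▒▒▒▒▒▒▓▓▓▓▓▓▓
    ░░░░░░░░░░░░░░▒▒▒▒▒▒▒▒▒▒▒▒▓▓▓▓▓▓▓
    ░░░░░░░░░░░░░░▒▒▒▒▒▒▒▒▒▒▒▒▓▓▓▓▓▓▓
    ░░░░░░░░░░░░░░▒▒▒▒▒▒▒▒▒▒▒▒▓▓▓▓▓▓▓
    ░░░░░░░░░░░░░░▒▒▒▒▒▒▒▒▒▒▒▒▓▓▓▓▓▓▓
    ░░░░░░░░░░░░░░▒▒▒▒▒▒▒▒▒▒▒▒▓▓▓▓▓▓▓
    ░░░░░░░░░░░░░░▒▒▒▒▒▒▒▒▒▒▒▒▓▓▓▓▓▓▓
    ░░░░░░░░░░░░░░▒▒▒▒▒▒▒▒▒▒▒▒▓▓▓▓▓▓▓
    ░░░░░░░░░░░░░░▒▒▒▒▒▒▒▒▒▒▒▒▓▓▓▓▓▓▓
    ░░░░░░░░░░░░░░▒▒▒▒▒▒▒▒▒▒▒▒▓▓▓▓▓▓▓
    ░░░░░░░░░░░░░░▒▒▒▒▒▒▒▒▒▒▒▒▓▓▓▓▓▓▓
    ░░░░░░░░░░░░░░▒▒▒▒▒▒▒▒▒▒▒▒▓▓▓▓▓▓▓
    ░░░░░░░░░░░░░░▒▒▒▒▒▒▒▒▒▒▒▒▓▓▓▓▓▓▓
    ░░░░░░░░░░░░░░▒▒▒▒▒▒▒▒▒▒▒▒▓▓▓▓▓▓▓


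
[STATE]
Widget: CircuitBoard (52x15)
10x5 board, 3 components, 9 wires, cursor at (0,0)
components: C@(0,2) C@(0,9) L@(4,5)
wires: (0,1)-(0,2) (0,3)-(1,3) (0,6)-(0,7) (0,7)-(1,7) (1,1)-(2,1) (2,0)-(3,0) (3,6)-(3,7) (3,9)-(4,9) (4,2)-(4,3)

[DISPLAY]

   0 1 2 3 4 5 6 7 8 9                              
0  [.]  · ─ C   ·           · ─ ·       C           
                │               │                   
1       ·       ·               ·                   
        │                                           
2   ·   ·                                           
    │                                               
3   ·                       · ─ ·       ·           
                                        │           
4           · ─ ·       L               ·           
Cursor: (0,0)                                       
                                                    
                                                    
                                                    
                                                    


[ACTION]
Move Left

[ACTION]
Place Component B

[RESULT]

   0 1 2 3 4 5 6 7 8 9                              
0  [B]  · ─ C   ·           · ─ ·       C           
                │               │                   
1       ·       ·               ·                   
        │                                           
2   ·   ·                                           
    │                                               
3   ·                       · ─ ·       ·           
                                        │           
4           · ─ ·       L               ·           
Cursor: (0,0)                                       
                                                    
                                                    
                                                    
                                                    


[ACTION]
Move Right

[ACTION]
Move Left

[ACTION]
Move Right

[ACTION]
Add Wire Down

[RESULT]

   0 1 2 3 4 5 6 7 8 9                              
0   B  [.]─ C   ·           · ─ ·       C           
        │       │               │                   
1       ·       ·               ·                   
        │                                           
2   ·   ·                                           
    │                                               
3   ·                       · ─ ·       ·           
                                        │           
4           · ─ ·       L               ·           
Cursor: (0,1)                                       
                                                    
                                                    
                                                    
                                                    


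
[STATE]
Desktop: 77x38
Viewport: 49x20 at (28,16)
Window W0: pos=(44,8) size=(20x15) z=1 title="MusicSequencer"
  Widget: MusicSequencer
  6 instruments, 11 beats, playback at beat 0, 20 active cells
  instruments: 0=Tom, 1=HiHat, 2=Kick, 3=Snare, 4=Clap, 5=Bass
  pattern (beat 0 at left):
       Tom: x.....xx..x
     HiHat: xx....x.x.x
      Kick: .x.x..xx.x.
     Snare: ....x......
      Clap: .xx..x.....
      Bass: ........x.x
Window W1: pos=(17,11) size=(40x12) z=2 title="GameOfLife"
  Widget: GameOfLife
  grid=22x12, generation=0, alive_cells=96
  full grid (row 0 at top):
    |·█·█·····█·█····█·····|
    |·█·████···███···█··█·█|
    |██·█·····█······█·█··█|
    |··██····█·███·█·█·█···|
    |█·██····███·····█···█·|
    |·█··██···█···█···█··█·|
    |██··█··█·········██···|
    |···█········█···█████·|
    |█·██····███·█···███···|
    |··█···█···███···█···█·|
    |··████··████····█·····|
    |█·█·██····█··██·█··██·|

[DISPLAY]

███·█·█·█···                ┃····· ┃             
█·····█···█·                ┃··█·█ ┃             
···█···█··█·                ┃      ┃             
·······██···                ┃      ┃             
··█···█████·                ┃      ┃             
█·█···███···                ┃      ┃             
━━━━━━━━━━━━━━━━━━━━━━━━━━━━┛━━━━━━┛             
                                                 
                                                 
                                                 
                                                 
                                                 
                                                 
                                                 
                                                 
                                                 
                                                 
                                                 
                                                 
                                                 


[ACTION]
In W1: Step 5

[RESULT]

█·████···██·                ┃····· ┃             
····██······                ┃··█·█ ┃             
···████·····                ┃      ┃             
·██·█·······                ┃      ┃             
██···█······                ┃      ┃             
██··········                ┃      ┃             
━━━━━━━━━━━━━━━━━━━━━━━━━━━━┛━━━━━━┛             
                                                 
                                                 
                                                 
                                                 
                                                 
                                                 
                                                 
                                                 
                                                 
                                                 
                                                 
                                                 
                                                 


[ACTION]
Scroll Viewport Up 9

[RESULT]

                                                 
                ┏━━━━━━━━━━━━━━━━━━┓             
                ┃ MusicSequencer   ┃             
                ┠──────────────────┨             
━━━━━━━━━━━━━━━━━━━━━━━━━━━━┓67890 ┃             
e                           ┃██··█ ┃             
────────────────────────────┨█·█·█ ┃             
                            ┃██·█· ┃             
···█████··█·                ┃····· ┃             
█·████···██·                ┃····· ┃             
····██······                ┃··█·█ ┃             
···████·····                ┃      ┃             
·██·█·······                ┃      ┃             
██···█······                ┃      ┃             
██··········                ┃      ┃             
━━━━━━━━━━━━━━━━━━━━━━━━━━━━┛━━━━━━┛             
                                                 
                                                 
                                                 
                                                 


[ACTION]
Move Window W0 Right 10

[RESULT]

                                                 
                          ┏━━━━━━━━━━━━━━━━━━┓   
                          ┃ MusicSequencer   ┃   
                          ┠──────────────────┨   
━━━━━━━━━━━━━━━━━━━━━━━━━━━━┓    ▼1234567890 ┃   
e                           ┃ Tom█·····██··█ ┃   
────────────────────────────┨iHat██····█·█·█ ┃   
                            ┃Kick·█·█··██·█· ┃   
···█████··█·                ┃nare····█······ ┃   
█·████···██·                ┃Clap·██··█····· ┃   
····██······                ┃Bass········█·█ ┃   
···████·····                ┃                ┃   
·██·█·······                ┃                ┃   
██···█······                ┃                ┃   
██··········                ┃                ┃   
━━━━━━━━━━━━━━━━━━━━━━━━━━━━┛━━━━━━━━━━━━━━━━┛   
                                                 
                                                 
                                                 
                                                 


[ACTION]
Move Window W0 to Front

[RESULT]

                                                 
                          ┏━━━━━━━━━━━━━━━━━━┓   
                          ┃ MusicSequencer   ┃   
                          ┠──────────────────┨   
━━━━━━━━━━━━━━━━━━━━━━━━━━┃      ▼1234567890 ┃   
e                         ┃   Tom█·····██··█ ┃   
──────────────────────────┃ HiHat██····█·█·█ ┃   
                          ┃  Kick·█·█··██·█· ┃   
···█████··█·              ┃ Snare····█······ ┃   
█·████···██·              ┃  Clap·██··█····· ┃   
····██······              ┃  Bass········█·█ ┃   
···████·····              ┃                  ┃   
·██·█·······              ┃                  ┃   
██···█······              ┃                  ┃   
██··········              ┃                  ┃   
━━━━━━━━━━━━━━━━━━━━━━━━━━┗━━━━━━━━━━━━━━━━━━┛   
                                                 
                                                 
                                                 
                                                 
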